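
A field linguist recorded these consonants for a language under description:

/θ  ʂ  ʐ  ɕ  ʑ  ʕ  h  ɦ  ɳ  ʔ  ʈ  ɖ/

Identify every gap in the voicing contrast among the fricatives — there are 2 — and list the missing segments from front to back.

/ð/, /ħ/

dental: voiceless /θ/, voiced —.
retroflex: voiceless /ʂ/, voiced /ʐ/.
alveolo-palatal: voiceless /ɕ/, voiced /ʑ/.
pharyngeal: voiceless —, voiced /ʕ/.
glottal: voiceless /h/, voiced /ɦ/.
Gaps, from front to back: dental lacks voiced (/ð/); pharyngeal lacks voiceless (/ħ/).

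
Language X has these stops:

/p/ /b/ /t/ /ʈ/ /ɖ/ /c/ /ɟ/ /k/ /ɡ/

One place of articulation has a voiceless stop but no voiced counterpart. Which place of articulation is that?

alveolar

bilabial: voiceless /p/, voiced /b/.
alveolar: voiceless /t/, voiced —.
retroflex: voiceless /ʈ/, voiced /ɖ/.
palatal: voiceless /c/, voiced /ɟ/.
velar: voiceless /k/, voiced /ɡ/.
Every place of articulation has a voiced member except alveolar, where /d/ would be expected.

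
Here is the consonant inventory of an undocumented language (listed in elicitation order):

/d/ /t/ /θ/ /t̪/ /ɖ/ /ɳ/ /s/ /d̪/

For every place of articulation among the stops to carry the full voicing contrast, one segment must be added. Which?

Voiceless: /t̪/ (dental), /t/ (alveolar).
Voiced: /d̪/ (dental), /d/ (alveolar), /ɖ/ (retroflex).
The retroflex row has no voiceless member, so the gap is the voiceless retroflex stop /ʈ/.

/ʈ/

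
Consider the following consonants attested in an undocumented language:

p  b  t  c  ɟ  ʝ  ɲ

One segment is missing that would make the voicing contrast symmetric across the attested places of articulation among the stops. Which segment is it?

/d/

place of articulation  voiceless  voiced  
bilabial          p         b       
alveolar          t         —       
palatal           c         ɟ       
The alveolar row has no voiced member, so the gap is the voiced alveolar stop /d/.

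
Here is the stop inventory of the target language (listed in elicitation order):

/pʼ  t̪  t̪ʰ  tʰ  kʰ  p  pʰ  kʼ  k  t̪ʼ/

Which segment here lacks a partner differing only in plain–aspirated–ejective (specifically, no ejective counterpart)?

Bilabial: /p/ ~ /pʰ/ ~ /pʼ/
Dental: /t̪/ ~ /t̪ʰ/ ~ /t̪ʼ/
Velar: /k/ ~ /kʰ/ ~ /kʼ/
Alveolar: only /tʰ/ (aspirated); no ejective partner.
So /tʰ/ is the unpaired segment.

/tʰ/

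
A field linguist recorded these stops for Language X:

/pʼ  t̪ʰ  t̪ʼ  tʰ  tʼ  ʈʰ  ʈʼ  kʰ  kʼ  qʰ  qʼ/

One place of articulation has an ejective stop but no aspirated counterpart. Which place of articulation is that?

bilabial

place of articulation  aspirated  ejective
bilabial          —         pʼ      
dental            t̪ʰ       t̪ʼ     
alveolar          tʰ        tʼ      
retroflex         ʈʰ        ʈʼ      
velar             kʰ        kʼ      
uvular            qʰ        qʼ      
Every place of articulation has an aspirated member except bilabial, where /pʰ/ would be expected.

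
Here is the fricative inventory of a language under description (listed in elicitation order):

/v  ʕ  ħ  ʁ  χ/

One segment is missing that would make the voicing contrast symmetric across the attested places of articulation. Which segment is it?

Voiceless: /χ/ (uvular), /ħ/ (pharyngeal).
Voiced: /v/ (labiodental), /ʁ/ (uvular), /ʕ/ (pharyngeal).
The labiodental row has no voiceless member, so the gap is the voiceless labiodental fricative /f/.

/f/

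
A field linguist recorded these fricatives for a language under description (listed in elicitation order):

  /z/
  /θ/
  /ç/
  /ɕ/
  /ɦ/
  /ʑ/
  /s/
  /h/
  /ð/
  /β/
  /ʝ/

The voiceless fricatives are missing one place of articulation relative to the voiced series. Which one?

Voiceless: /θ/ (dental), /s/ (alveolar), /ɕ/ (alveolo-palatal), /ç/ (palatal), /h/ (glottal).
Voiced: /β/ (bilabial), /ð/ (dental), /z/ (alveolar), /ʑ/ (alveolo-palatal), /ʝ/ (palatal), /ɦ/ (glottal).
Every place of articulation has a voiceless member except bilabial, where /ɸ/ would be expected.

bilabial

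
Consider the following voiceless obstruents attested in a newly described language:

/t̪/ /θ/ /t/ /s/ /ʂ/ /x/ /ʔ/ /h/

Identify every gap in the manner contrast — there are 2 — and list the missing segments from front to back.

/ʈ/, /k/

place of articulation  stop      fricative
dental            t̪        θ       
alveolar          t         s       
retroflex         —         ʂ       
velar             —         x       
glottal           ʔ         h       
Gaps, from front to back: retroflex lacks stop (/ʈ/); velar lacks stop (/k/).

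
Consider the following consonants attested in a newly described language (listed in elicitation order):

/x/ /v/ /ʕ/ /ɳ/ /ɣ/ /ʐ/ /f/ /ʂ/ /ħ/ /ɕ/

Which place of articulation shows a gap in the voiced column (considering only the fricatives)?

alveolo-palatal

place of articulation  voiceless  voiced  
labiodental       f         v       
retroflex         ʂ         ʐ       
alveolo-palatal   ɕ         —       
velar             x         ɣ       
pharyngeal        ħ         ʕ       
Every place of articulation has a voiced member except alveolo-palatal, where /ʑ/ would be expected.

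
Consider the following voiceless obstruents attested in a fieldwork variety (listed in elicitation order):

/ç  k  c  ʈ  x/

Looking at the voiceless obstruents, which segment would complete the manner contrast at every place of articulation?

/ʂ/

place of articulation  stop      fricative
retroflex         ʈ         —       
palatal           c         ç       
velar             k         x       
The retroflex row has no fricative member, so the gap is the retroflex fricative /ʂ/.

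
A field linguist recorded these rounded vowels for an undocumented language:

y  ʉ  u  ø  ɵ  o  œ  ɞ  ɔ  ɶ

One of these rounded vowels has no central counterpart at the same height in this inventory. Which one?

High: /y/ ~ /ʉ/ ~ /u/
High-mid: /ø/ ~ /ɵ/ ~ /o/
Low-mid: /œ/ ~ /ɞ/ ~ /ɔ/
Low: only /ɶ/ (front); no central partner.
So /ɶ/ is the unpaired segment.

/ɶ/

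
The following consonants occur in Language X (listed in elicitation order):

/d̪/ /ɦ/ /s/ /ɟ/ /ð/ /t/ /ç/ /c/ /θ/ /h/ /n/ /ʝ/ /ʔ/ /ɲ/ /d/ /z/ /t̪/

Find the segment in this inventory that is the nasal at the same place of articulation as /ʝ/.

/ʝ/ is a voiced palatal fricative.
The nasal at the same place is a palatal nasal — in this inventory, /ɲ/.

/ɲ/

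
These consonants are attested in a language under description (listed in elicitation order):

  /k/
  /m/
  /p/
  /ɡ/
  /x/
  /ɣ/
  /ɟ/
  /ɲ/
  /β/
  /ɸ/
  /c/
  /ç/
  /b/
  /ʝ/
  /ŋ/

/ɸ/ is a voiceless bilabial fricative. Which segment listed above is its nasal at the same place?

/m/

The nasal at the same place is a bilabial nasal — in this inventory, /m/.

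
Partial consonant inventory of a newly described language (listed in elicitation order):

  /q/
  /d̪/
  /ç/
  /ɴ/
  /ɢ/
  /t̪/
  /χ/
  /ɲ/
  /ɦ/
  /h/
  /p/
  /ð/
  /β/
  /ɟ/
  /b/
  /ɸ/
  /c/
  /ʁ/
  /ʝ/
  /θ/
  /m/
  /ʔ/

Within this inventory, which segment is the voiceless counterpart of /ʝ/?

/ç/

/ʝ/ is a voiced palatal fricative.
The voiceless counterpart is a voiceless palatal fricative — in this inventory, /ç/.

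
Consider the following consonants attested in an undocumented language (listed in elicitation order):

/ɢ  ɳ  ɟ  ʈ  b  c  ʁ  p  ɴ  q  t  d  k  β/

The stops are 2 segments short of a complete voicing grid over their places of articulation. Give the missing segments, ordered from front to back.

/ɖ/, /ɡ/

Voiceless: /p/ (bilabial), /t/ (alveolar), /ʈ/ (retroflex), /c/ (palatal), /k/ (velar), /q/ (uvular).
Voiced: /b/ (bilabial), /d/ (alveolar), /ɟ/ (palatal), /ɢ/ (uvular).
Gaps, from front to back: retroflex lacks voiced (/ɖ/); velar lacks voiced (/ɡ/).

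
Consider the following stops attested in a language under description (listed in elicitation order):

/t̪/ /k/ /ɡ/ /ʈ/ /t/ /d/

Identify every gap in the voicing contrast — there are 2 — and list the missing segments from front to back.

Voiceless: /t̪/ (dental), /t/ (alveolar), /ʈ/ (retroflex), /k/ (velar).
Voiced: /d/ (alveolar), /ɡ/ (velar).
Gaps, from front to back: dental lacks voiced (/d̪/); retroflex lacks voiced (/ɖ/).

/d̪/, /ɖ/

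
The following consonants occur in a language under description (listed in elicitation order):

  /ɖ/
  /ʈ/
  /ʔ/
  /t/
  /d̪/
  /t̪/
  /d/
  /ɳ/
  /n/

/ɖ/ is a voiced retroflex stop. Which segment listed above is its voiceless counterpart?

The voiceless counterpart is a voiceless retroflex stop — in this inventory, /ʈ/.

/ʈ/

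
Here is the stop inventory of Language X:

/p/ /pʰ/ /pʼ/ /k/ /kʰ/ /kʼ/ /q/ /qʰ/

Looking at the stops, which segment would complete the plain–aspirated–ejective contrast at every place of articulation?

Plain: /p/ (bilabial), /k/ (velar), /q/ (uvular).
Aspirated: /pʰ/ (bilabial), /kʰ/ (velar), /qʰ/ (uvular).
Ejective: /pʼ/ (bilabial), /kʼ/ (velar).
The uvular row has no ejective member, so the gap is the ejective uvular stop /qʼ/.

/qʼ/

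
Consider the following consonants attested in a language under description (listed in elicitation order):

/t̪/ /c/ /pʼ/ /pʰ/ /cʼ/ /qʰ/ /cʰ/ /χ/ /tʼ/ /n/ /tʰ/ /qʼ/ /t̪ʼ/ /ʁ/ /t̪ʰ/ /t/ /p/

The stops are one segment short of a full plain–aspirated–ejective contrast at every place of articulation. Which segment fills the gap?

Plain: /p/ (bilabial), /t̪/ (dental), /t/ (alveolar), /c/ (palatal).
Aspirated: /pʰ/ (bilabial), /t̪ʰ/ (dental), /tʰ/ (alveolar), /cʰ/ (palatal), /qʰ/ (uvular).
Ejective: /pʼ/ (bilabial), /t̪ʼ/ (dental), /tʼ/ (alveolar), /cʼ/ (palatal), /qʼ/ (uvular).
The uvular row has no plain member, so the gap is the plain uvular stop /q/.

/q/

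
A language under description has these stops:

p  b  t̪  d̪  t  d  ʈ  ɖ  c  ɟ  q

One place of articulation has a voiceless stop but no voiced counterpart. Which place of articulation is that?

place of articulation  voiceless  voiced  
bilabial          p         b       
dental            t̪        d̪      
alveolar          t         d       
retroflex         ʈ         ɖ       
palatal           c         ɟ       
uvular            q         —       
Every place of articulation has a voiced member except uvular, where /ɢ/ would be expected.

uvular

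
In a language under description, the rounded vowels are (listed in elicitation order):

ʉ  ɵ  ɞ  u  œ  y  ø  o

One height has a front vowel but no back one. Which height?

low-mid

height            front     central   back    
high              y         ʉ         u       
high-mid          ø         ɵ         o       
low-mid           œ         ɞ         —       
Every height has a back member except low-mid, where /ɔ/ would be expected.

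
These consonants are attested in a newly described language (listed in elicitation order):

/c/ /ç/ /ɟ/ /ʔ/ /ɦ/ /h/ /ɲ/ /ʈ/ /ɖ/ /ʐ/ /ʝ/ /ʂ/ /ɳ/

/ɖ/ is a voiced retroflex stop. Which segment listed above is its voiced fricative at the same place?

/ʐ/

The voiced fricative at the same place is a voiced retroflex fricative — in this inventory, /ʐ/.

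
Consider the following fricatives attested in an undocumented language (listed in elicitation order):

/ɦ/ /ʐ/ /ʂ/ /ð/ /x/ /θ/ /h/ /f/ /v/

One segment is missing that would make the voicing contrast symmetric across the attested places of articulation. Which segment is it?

labiodental: voiceless /f/, voiced /v/.
dental: voiceless /θ/, voiced /ð/.
retroflex: voiceless /ʂ/, voiced /ʐ/.
velar: voiceless /x/, voiced —.
glottal: voiceless /h/, voiced /ɦ/.
The velar row has no voiced member, so the gap is the voiced velar fricative /ɣ/.

/ɣ/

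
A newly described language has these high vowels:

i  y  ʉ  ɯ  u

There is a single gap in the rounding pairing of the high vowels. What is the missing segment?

/ɨ/

backness          unrounded  rounded 
front             i         y       
central           —         ʉ       
back              ɯ         u       
The central row has no unrounded member, so the gap is the central unrounded vowel /ɨ/.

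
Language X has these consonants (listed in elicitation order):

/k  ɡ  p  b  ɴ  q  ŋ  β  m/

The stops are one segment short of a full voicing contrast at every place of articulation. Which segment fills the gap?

bilabial: voiceless /p/, voiced /b/.
velar: voiceless /k/, voiced /ɡ/.
uvular: voiceless /q/, voiced —.
The uvular row has no voiced member, so the gap is the voiced uvular stop /ɢ/.

/ɢ/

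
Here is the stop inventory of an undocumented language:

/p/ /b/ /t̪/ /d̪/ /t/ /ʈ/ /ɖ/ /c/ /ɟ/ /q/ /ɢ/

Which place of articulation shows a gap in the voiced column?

alveolar

place of articulation  voiceless  voiced  
bilabial          p         b       
dental            t̪        d̪      
alveolar          t         —       
retroflex         ʈ         ɖ       
palatal           c         ɟ       
uvular            q         ɢ       
Every place of articulation has a voiced member except alveolar, where /d/ would be expected.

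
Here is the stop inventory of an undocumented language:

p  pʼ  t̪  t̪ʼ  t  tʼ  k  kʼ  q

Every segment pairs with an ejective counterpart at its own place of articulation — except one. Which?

/q/

Bilabial: /p/ ~ /pʼ/
Dental: /t̪/ ~ /t̪ʼ/
Alveolar: /t/ ~ /tʼ/
Velar: /k/ ~ /kʼ/
Uvular: only /q/ (plain); no ejective partner.
So /q/ is the unpaired segment.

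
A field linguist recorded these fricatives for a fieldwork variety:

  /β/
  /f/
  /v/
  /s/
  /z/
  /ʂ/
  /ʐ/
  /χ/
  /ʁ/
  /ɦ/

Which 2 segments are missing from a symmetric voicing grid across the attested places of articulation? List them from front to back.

bilabial: voiceless —, voiced /β/.
labiodental: voiceless /f/, voiced /v/.
alveolar: voiceless /s/, voiced /z/.
retroflex: voiceless /ʂ/, voiced /ʐ/.
uvular: voiceless /χ/, voiced /ʁ/.
glottal: voiceless —, voiced /ɦ/.
Gaps, from front to back: bilabial lacks voiceless (/ɸ/); glottal lacks voiceless (/h/).

/ɸ/, /h/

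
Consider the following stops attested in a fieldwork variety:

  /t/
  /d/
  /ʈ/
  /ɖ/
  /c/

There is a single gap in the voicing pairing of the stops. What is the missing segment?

/ɟ/

Voiceless: /t/ (alveolar), /ʈ/ (retroflex), /c/ (palatal).
Voiced: /d/ (alveolar), /ɖ/ (retroflex).
The palatal row has no voiced member, so the gap is the voiced palatal stop /ɟ/.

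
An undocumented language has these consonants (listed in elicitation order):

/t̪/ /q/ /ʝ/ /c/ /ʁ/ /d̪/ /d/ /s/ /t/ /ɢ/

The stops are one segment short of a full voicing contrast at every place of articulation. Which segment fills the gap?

/ɟ/

place of articulation  voiceless  voiced  
dental            t̪        d̪      
alveolar          t         d       
palatal           c         —       
uvular            q         ɢ       
The palatal row has no voiced member, so the gap is the voiced palatal stop /ɟ/.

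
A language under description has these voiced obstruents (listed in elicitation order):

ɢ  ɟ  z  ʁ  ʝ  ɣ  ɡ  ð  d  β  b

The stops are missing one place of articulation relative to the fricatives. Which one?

bilabial: stop /b/, fricative /β/.
dental: stop —, fricative /ð/.
alveolar: stop /d/, fricative /z/.
palatal: stop /ɟ/, fricative /ʝ/.
velar: stop /ɡ/, fricative /ɣ/.
uvular: stop /ɢ/, fricative /ʁ/.
Every place of articulation has a stop member except dental, where /d̪/ would be expected.

dental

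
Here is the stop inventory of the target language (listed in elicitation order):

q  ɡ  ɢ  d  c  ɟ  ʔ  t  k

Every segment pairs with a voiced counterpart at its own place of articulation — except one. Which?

Alveolar: /t/ ~ /d/
Palatal: /c/ ~ /ɟ/
Velar: /k/ ~ /ɡ/
Uvular: /q/ ~ /ɢ/
Glottal: only /ʔ/ (voiceless); no voiced partner.
So /ʔ/ is the unpaired segment.

/ʔ/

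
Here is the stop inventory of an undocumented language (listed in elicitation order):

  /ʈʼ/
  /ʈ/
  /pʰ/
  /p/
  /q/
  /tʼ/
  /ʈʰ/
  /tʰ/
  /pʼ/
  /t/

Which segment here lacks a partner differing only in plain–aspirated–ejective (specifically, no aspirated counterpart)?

/q/

Bilabial: /p/ ~ /pʰ/ ~ /pʼ/
Alveolar: /t/ ~ /tʰ/ ~ /tʼ/
Retroflex: /ʈ/ ~ /ʈʰ/ ~ /ʈʼ/
Uvular: only /q/ (plain); no aspirated partner.
So /q/ is the unpaired segment.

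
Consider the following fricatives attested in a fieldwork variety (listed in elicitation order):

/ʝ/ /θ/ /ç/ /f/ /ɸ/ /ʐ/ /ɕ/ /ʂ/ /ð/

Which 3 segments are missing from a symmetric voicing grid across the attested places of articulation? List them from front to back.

bilabial: voiceless /ɸ/, voiced —.
labiodental: voiceless /f/, voiced —.
dental: voiceless /θ/, voiced /ð/.
retroflex: voiceless /ʂ/, voiced /ʐ/.
alveolo-palatal: voiceless /ɕ/, voiced —.
palatal: voiceless /ç/, voiced /ʝ/.
Gaps, from front to back: bilabial lacks voiced (/β/); labiodental lacks voiced (/v/); alveolo-palatal lacks voiced (/ʑ/).

/β/, /v/, /ʑ/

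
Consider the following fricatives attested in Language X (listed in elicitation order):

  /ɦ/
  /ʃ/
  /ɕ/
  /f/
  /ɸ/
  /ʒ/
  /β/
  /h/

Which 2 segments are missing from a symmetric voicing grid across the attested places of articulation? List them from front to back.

/v/, /ʑ/

Voiceless: /ɸ/ (bilabial), /f/ (labiodental), /ʃ/ (postalveolar), /ɕ/ (alveolo-palatal), /h/ (glottal).
Voiced: /β/ (bilabial), /ʒ/ (postalveolar), /ɦ/ (glottal).
Gaps, from front to back: labiodental lacks voiced (/v/); alveolo-palatal lacks voiced (/ʑ/).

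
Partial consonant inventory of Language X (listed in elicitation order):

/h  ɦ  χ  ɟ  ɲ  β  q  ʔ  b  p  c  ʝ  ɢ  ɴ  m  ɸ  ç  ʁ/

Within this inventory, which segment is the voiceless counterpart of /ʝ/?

/ʝ/ is a voiced palatal fricative.
The voiceless counterpart is a voiceless palatal fricative — in this inventory, /ç/.

/ç/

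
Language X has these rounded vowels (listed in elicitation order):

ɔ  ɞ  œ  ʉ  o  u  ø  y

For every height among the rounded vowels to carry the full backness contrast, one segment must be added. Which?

/ɵ/

high: front /y/, central /ʉ/, back /u/.
high-mid: front /ø/, central —, back /o/.
low-mid: front /œ/, central /ɞ/, back /ɔ/.
The high-mid row has no central member, so the gap is the high-mid central rounded vowel /ɵ/.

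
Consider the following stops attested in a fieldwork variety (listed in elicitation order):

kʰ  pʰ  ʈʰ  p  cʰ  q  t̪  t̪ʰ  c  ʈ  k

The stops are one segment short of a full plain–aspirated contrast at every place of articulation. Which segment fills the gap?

/qʰ/

bilabial: plain /p/, aspirated /pʰ/.
dental: plain /t̪/, aspirated /t̪ʰ/.
retroflex: plain /ʈ/, aspirated /ʈʰ/.
palatal: plain /c/, aspirated /cʰ/.
velar: plain /k/, aspirated /kʰ/.
uvular: plain /q/, aspirated —.
The uvular row has no aspirated member, so the gap is the aspirated uvular stop /qʰ/.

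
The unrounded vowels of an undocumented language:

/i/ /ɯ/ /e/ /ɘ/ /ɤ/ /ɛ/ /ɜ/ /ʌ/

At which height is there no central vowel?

high: front /i/, central —, back /ɯ/.
high-mid: front /e/, central /ɘ/, back /ɤ/.
low-mid: front /ɛ/, central /ɜ/, back /ʌ/.
Every height has a central member except high, where /ɨ/ would be expected.

high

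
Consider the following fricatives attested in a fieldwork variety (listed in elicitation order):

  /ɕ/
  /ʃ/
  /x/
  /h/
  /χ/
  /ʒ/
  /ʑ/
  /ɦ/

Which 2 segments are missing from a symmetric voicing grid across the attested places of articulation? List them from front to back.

place of articulation  voiceless  voiced  
postalveolar      ʃ         ʒ       
alveolo-palatal   ɕ         ʑ       
velar             x         —       
uvular            χ         —       
glottal           h         ɦ       
Gaps, from front to back: velar lacks voiced (/ɣ/); uvular lacks voiced (/ʁ/).

/ɣ/, /ʁ/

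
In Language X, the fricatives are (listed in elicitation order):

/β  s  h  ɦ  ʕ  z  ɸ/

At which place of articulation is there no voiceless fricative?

bilabial: voiceless /ɸ/, voiced /β/.
alveolar: voiceless /s/, voiced /z/.
pharyngeal: voiceless —, voiced /ʕ/.
glottal: voiceless /h/, voiced /ɦ/.
Every place of articulation has a voiceless member except pharyngeal, where /ħ/ would be expected.

pharyngeal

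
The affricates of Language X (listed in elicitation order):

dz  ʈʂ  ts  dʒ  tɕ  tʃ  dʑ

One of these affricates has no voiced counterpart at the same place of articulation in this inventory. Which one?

/ʈʂ/

Alveolar: /ts/ ~ /dz/
Postalveolar: /tʃ/ ~ /dʒ/
Alveolo-palatal: /tɕ/ ~ /dʑ/
Retroflex: only /ʈʂ/ (voiceless); no voiced partner.
So /ʈʂ/ is the unpaired segment.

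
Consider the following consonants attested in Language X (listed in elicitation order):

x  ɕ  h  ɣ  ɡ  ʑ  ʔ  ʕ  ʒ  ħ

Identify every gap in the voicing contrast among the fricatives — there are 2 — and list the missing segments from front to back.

postalveolar: voiceless —, voiced /ʒ/.
alveolo-palatal: voiceless /ɕ/, voiced /ʑ/.
velar: voiceless /x/, voiced /ɣ/.
pharyngeal: voiceless /ħ/, voiced /ʕ/.
glottal: voiceless /h/, voiced —.
Gaps, from front to back: postalveolar lacks voiceless (/ʃ/); glottal lacks voiced (/ɦ/).

/ʃ/, /ɦ/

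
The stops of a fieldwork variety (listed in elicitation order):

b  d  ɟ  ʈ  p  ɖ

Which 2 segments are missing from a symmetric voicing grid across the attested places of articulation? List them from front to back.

place of articulation  voiceless  voiced  
bilabial          p         b       
alveolar          —         d       
retroflex         ʈ         ɖ       
palatal           —         ɟ       
Gaps, from front to back: alveolar lacks voiceless (/t/); palatal lacks voiceless (/c/).

/t/, /c/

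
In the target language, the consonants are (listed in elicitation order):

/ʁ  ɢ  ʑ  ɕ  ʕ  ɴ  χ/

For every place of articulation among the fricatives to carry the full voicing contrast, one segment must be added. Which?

/ħ/

place of articulation  voiceless  voiced  
alveolo-palatal   ɕ         ʑ       
uvular            χ         ʁ       
pharyngeal        —         ʕ       
The pharyngeal row has no voiceless member, so the gap is the voiceless pharyngeal fricative /ħ/.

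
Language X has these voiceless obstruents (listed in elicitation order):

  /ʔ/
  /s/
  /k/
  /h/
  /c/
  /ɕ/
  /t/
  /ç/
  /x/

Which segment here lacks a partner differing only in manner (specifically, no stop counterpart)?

/ɕ/

Alveolar: /t/ ~ /s/
Palatal: /c/ ~ /ç/
Velar: /k/ ~ /x/
Glottal: /ʔ/ ~ /h/
Alveolo-palatal: only /ɕ/ (fricative); no stop partner.
So /ɕ/ is the unpaired segment.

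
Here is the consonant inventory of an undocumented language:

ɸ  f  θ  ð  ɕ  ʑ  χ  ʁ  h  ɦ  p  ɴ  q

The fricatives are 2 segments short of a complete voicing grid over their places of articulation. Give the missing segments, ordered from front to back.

/β/, /v/

place of articulation  voiceless  voiced  
bilabial          ɸ         —       
labiodental       f         —       
dental            θ         ð       
alveolo-palatal   ɕ         ʑ       
uvular            χ         ʁ       
glottal           h         ɦ       
Gaps, from front to back: bilabial lacks voiced (/β/); labiodental lacks voiced (/v/).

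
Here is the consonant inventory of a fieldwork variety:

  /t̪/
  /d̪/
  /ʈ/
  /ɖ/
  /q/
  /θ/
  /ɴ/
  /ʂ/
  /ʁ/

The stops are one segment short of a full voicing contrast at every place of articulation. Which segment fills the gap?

dental: voiceless /t̪/, voiced /d̪/.
retroflex: voiceless /ʈ/, voiced /ɖ/.
uvular: voiceless /q/, voiced —.
The uvular row has no voiced member, so the gap is the voiced uvular stop /ɢ/.

/ɢ/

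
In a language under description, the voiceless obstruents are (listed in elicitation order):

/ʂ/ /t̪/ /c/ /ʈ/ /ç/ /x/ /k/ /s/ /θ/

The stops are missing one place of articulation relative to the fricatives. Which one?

alveolar

Stop: /t̪/ (dental), /ʈ/ (retroflex), /c/ (palatal), /k/ (velar).
Fricative: /θ/ (dental), /s/ (alveolar), /ʂ/ (retroflex), /ç/ (palatal), /x/ (velar).
Every place of articulation has a stop member except alveolar, where /t/ would be expected.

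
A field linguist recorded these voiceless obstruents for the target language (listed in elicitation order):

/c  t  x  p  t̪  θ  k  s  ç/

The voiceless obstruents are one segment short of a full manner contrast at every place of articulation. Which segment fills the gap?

Stop: /p/ (bilabial), /t̪/ (dental), /t/ (alveolar), /c/ (palatal), /k/ (velar).
Fricative: /θ/ (dental), /s/ (alveolar), /ç/ (palatal), /x/ (velar).
The bilabial row has no fricative member, so the gap is the bilabial fricative /ɸ/.

/ɸ/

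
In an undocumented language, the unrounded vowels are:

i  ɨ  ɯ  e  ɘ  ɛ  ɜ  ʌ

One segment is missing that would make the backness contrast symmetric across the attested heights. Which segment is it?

/ɤ/

high: front /i/, central /ɨ/, back /ɯ/.
high-mid: front /e/, central /ɘ/, back —.
low-mid: front /ɛ/, central /ɜ/, back /ʌ/.
The high-mid row has no back member, so the gap is the high-mid back unrounded vowel /ɤ/.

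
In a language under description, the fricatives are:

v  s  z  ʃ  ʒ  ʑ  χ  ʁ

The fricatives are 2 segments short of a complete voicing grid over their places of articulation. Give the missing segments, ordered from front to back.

Voiceless: /s/ (alveolar), /ʃ/ (postalveolar), /χ/ (uvular).
Voiced: /v/ (labiodental), /z/ (alveolar), /ʒ/ (postalveolar), /ʑ/ (alveolo-palatal), /ʁ/ (uvular).
Gaps, from front to back: labiodental lacks voiceless (/f/); alveolo-palatal lacks voiceless (/ɕ/).

/f/, /ɕ/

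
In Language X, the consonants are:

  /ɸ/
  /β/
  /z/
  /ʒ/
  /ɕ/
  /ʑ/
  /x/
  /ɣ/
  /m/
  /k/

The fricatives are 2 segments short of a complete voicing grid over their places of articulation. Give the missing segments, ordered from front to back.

bilabial: voiceless /ɸ/, voiced /β/.
alveolar: voiceless —, voiced /z/.
postalveolar: voiceless —, voiced /ʒ/.
alveolo-palatal: voiceless /ɕ/, voiced /ʑ/.
velar: voiceless /x/, voiced /ɣ/.
Gaps, from front to back: alveolar lacks voiceless (/s/); postalveolar lacks voiceless (/ʃ/).

/s/, /ʃ/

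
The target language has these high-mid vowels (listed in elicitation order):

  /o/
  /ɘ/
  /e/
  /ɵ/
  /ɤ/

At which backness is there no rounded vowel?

Unrounded: /e/ (front), /ɘ/ (central), /ɤ/ (back).
Rounded: /ɵ/ (central), /o/ (back).
Every backness has a rounded member except front, where /ø/ would be expected.

front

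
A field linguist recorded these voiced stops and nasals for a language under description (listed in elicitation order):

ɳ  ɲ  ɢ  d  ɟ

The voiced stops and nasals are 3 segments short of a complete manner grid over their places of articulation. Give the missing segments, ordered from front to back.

/n/, /ɖ/, /ɴ/

alveolar: oral stop /d/, nasal —.
retroflex: oral stop —, nasal /ɳ/.
palatal: oral stop /ɟ/, nasal /ɲ/.
uvular: oral stop /ɢ/, nasal —.
Gaps, from front to back: alveolar lacks nasal (/n/); retroflex lacks oral stop (/ɖ/); uvular lacks nasal (/ɴ/).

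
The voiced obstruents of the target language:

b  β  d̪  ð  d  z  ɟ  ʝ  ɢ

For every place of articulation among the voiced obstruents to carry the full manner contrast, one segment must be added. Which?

/ʁ/

bilabial: stop /b/, fricative /β/.
dental: stop /d̪/, fricative /ð/.
alveolar: stop /d/, fricative /z/.
palatal: stop /ɟ/, fricative /ʝ/.
uvular: stop /ɢ/, fricative —.
The uvular row has no fricative member, so the gap is the uvular fricative /ʁ/.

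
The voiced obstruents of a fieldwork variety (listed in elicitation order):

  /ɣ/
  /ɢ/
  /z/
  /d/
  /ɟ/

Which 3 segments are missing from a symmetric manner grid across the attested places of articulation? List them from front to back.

alveolar: stop /d/, fricative /z/.
palatal: stop /ɟ/, fricative —.
velar: stop —, fricative /ɣ/.
uvular: stop /ɢ/, fricative —.
Gaps, from front to back: palatal lacks fricative (/ʝ/); velar lacks stop (/ɡ/); uvular lacks fricative (/ʁ/).

/ʝ/, /ɡ/, /ʁ/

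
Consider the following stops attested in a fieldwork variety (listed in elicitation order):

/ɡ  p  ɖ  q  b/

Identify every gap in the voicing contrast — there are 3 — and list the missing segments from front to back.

place of articulation  voiceless  voiced  
bilabial          p         b       
retroflex         —         ɖ       
velar             —         ɡ       
uvular            q         —       
Gaps, from front to back: retroflex lacks voiceless (/ʈ/); velar lacks voiceless (/k/); uvular lacks voiced (/ɢ/).

/ʈ/, /k/, /ɢ/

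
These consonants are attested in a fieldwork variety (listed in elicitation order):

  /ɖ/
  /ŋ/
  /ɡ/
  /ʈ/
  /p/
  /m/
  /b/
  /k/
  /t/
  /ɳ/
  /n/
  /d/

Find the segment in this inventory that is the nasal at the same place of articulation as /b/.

/b/ is a voiced bilabial stop.
The nasal at the same place is a bilabial nasal — in this inventory, /m/.

/m/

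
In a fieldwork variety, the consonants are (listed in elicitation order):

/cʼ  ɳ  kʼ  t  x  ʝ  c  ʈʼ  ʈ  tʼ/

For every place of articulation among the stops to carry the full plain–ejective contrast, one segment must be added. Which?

alveolar: plain /t/, ejective /tʼ/.
retroflex: plain /ʈ/, ejective /ʈʼ/.
palatal: plain /c/, ejective /cʼ/.
velar: plain —, ejective /kʼ/.
The velar row has no plain member, so the gap is the plain velar stop /k/.

/k/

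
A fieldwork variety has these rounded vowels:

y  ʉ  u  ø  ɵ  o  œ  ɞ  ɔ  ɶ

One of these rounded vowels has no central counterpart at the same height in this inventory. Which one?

/ɶ/

High: /y/ ~ /ʉ/ ~ /u/
High-mid: /ø/ ~ /ɵ/ ~ /o/
Low-mid: /œ/ ~ /ɞ/ ~ /ɔ/
Low: only /ɶ/ (front); no central partner.
So /ɶ/ is the unpaired segment.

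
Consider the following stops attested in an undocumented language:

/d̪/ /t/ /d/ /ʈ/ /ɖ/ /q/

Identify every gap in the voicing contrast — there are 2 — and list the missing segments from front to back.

dental: voiceless —, voiced /d̪/.
alveolar: voiceless /t/, voiced /d/.
retroflex: voiceless /ʈ/, voiced /ɖ/.
uvular: voiceless /q/, voiced —.
Gaps, from front to back: dental lacks voiceless (/t̪/); uvular lacks voiced (/ɢ/).

/t̪/, /ɢ/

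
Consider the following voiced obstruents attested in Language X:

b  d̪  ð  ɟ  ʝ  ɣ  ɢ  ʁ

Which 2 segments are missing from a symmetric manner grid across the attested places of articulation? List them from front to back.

Stop: /b/ (bilabial), /d̪/ (dental), /ɟ/ (palatal), /ɢ/ (uvular).
Fricative: /ð/ (dental), /ʝ/ (palatal), /ɣ/ (velar), /ʁ/ (uvular).
Gaps, from front to back: bilabial lacks fricative (/β/); velar lacks stop (/ɡ/).

/β/, /ɡ/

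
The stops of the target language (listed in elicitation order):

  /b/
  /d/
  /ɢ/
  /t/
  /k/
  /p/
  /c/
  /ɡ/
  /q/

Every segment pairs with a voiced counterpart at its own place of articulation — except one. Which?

/c/

Bilabial: /p/ ~ /b/
Alveolar: /t/ ~ /d/
Velar: /k/ ~ /ɡ/
Uvular: /q/ ~ /ɢ/
Palatal: only /c/ (voiceless); no voiced partner.
So /c/ is the unpaired segment.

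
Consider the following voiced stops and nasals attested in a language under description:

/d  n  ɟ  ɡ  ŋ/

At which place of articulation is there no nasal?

palatal

alveolar: oral stop /d/, nasal /n/.
palatal: oral stop /ɟ/, nasal —.
velar: oral stop /ɡ/, nasal /ŋ/.
Every place of articulation has a nasal member except palatal, where /ɲ/ would be expected.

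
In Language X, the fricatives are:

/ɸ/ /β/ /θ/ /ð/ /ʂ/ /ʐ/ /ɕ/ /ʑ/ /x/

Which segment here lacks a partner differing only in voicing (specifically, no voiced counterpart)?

/x/

Bilabial: /ɸ/ ~ /β/
Dental: /θ/ ~ /ð/
Retroflex: /ʂ/ ~ /ʐ/
Alveolo-palatal: /ɕ/ ~ /ʑ/
Velar: only /x/ (voiceless); no voiced partner.
So /x/ is the unpaired segment.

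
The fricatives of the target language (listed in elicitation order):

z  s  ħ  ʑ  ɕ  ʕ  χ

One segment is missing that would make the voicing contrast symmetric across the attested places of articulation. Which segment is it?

place of articulation  voiceless  voiced  
alveolar          s         z       
alveolo-palatal   ɕ         ʑ       
uvular            χ         —       
pharyngeal        ħ         ʕ       
The uvular row has no voiced member, so the gap is the voiced uvular fricative /ʁ/.

/ʁ/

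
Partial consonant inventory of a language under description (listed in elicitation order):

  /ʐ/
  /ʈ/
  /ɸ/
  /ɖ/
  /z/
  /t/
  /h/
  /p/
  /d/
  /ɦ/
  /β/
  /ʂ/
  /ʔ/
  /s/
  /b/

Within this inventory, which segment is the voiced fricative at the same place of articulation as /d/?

/z/

/d/ is a voiced alveolar stop.
The voiced fricative at the same place is a voiced alveolar fricative — in this inventory, /z/.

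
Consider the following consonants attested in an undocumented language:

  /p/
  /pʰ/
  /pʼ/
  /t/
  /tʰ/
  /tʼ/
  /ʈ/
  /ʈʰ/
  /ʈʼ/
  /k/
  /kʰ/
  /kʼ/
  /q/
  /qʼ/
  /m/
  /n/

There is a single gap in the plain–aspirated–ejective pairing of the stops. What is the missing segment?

Plain: /p/ (bilabial), /t/ (alveolar), /ʈ/ (retroflex), /k/ (velar), /q/ (uvular).
Aspirated: /pʰ/ (bilabial), /tʰ/ (alveolar), /ʈʰ/ (retroflex), /kʰ/ (velar).
Ejective: /pʼ/ (bilabial), /tʼ/ (alveolar), /ʈʼ/ (retroflex), /kʼ/ (velar), /qʼ/ (uvular).
The uvular row has no aspirated member, so the gap is the aspirated uvular stop /qʰ/.

/qʰ/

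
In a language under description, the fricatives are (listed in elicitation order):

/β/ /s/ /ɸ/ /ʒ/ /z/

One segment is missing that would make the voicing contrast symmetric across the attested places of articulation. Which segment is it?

/ʃ/

place of articulation  voiceless  voiced  
bilabial          ɸ         β       
alveolar          s         z       
postalveolar      —         ʒ       
The postalveolar row has no voiceless member, so the gap is the voiceless postalveolar fricative /ʃ/.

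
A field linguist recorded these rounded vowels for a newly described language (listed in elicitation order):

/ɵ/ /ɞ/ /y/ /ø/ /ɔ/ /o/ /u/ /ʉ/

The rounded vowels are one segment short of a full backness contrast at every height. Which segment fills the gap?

high: front /y/, central /ʉ/, back /u/.
high-mid: front /ø/, central /ɵ/, back /o/.
low-mid: front —, central /ɞ/, back /ɔ/.
The low-mid row has no front member, so the gap is the low-mid front rounded vowel /œ/.

/œ/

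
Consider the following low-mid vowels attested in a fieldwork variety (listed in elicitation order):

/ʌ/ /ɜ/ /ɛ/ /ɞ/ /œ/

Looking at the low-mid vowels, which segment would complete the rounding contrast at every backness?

/ɔ/

front: unrounded /ɛ/, rounded /œ/.
central: unrounded /ɜ/, rounded /ɞ/.
back: unrounded /ʌ/, rounded —.
The back row has no rounded member, so the gap is the back rounded vowel /ɔ/.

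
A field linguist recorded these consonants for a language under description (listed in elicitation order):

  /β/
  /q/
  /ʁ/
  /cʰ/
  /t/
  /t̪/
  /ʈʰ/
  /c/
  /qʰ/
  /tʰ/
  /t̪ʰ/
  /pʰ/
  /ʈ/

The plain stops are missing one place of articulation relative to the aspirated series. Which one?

bilabial

place of articulation  plain     aspirated
bilabial          —         pʰ      
dental            t̪        t̪ʰ     
alveolar          t         tʰ      
retroflex         ʈ         ʈʰ      
palatal           c         cʰ      
uvular            q         qʰ      
Every place of articulation has a plain member except bilabial, where /p/ would be expected.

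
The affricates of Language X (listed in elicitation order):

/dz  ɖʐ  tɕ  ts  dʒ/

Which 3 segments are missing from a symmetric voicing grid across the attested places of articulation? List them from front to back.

place of articulation  voiceless  voiced  
alveolar          ts        dz      
postalveolar      —         dʒ      
retroflex         —         ɖʐ      
alveolo-palatal   tɕ        —       
Gaps, from front to back: postalveolar lacks voiceless (/tʃ/); retroflex lacks voiceless (/ʈʂ/); alveolo-palatal lacks voiced (/dʑ/).

/tʃ/, /ʈʂ/, /dʑ/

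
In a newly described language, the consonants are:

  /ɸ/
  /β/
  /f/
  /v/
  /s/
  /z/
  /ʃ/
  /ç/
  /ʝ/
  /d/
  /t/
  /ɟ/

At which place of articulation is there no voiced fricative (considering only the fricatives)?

postalveolar

Voiceless: /ɸ/ (bilabial), /f/ (labiodental), /s/ (alveolar), /ʃ/ (postalveolar), /ç/ (palatal).
Voiced: /β/ (bilabial), /v/ (labiodental), /z/ (alveolar), /ʝ/ (palatal).
Every place of articulation has a voiced member except postalveolar, where /ʒ/ would be expected.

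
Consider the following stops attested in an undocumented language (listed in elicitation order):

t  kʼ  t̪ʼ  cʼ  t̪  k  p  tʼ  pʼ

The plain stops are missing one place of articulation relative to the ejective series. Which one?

Plain: /p/ (bilabial), /t̪/ (dental), /t/ (alveolar), /k/ (velar).
Ejective: /pʼ/ (bilabial), /t̪ʼ/ (dental), /tʼ/ (alveolar), /cʼ/ (palatal), /kʼ/ (velar).
Every place of articulation has a plain member except palatal, where /c/ would be expected.

palatal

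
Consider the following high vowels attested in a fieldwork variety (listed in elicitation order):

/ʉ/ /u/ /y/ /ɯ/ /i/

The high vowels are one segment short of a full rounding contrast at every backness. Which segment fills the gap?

Unrounded: /i/ (front), /ɯ/ (back).
Rounded: /y/ (front), /ʉ/ (central), /u/ (back).
The central row has no unrounded member, so the gap is the central unrounded vowel /ɨ/.

/ɨ/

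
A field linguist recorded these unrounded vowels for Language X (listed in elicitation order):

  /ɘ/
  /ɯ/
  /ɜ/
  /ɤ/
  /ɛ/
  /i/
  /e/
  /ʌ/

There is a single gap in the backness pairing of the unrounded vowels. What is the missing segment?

high: front /i/, central —, back /ɯ/.
high-mid: front /e/, central /ɘ/, back /ɤ/.
low-mid: front /ɛ/, central /ɜ/, back /ʌ/.
The high row has no central member, so the gap is the high central unrounded vowel /ɨ/.

/ɨ/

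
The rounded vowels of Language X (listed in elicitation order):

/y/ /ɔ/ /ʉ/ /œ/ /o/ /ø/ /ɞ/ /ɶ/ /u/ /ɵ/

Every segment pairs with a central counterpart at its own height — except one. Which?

/ɶ/

High: /y/ ~ /ʉ/ ~ /u/
High-mid: /ø/ ~ /ɵ/ ~ /o/
Low-mid: /œ/ ~ /ɞ/ ~ /ɔ/
Low: only /ɶ/ (front); no central partner.
So /ɶ/ is the unpaired segment.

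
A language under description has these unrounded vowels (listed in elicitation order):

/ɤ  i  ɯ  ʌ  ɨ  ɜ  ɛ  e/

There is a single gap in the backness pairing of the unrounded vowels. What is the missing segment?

/ɘ/

height            front     central   back    
high              i         ɨ         ɯ       
high-mid          e         —         ɤ       
low-mid           ɛ         ɜ         ʌ       
The high-mid row has no central member, so the gap is the high-mid central unrounded vowel /ɘ/.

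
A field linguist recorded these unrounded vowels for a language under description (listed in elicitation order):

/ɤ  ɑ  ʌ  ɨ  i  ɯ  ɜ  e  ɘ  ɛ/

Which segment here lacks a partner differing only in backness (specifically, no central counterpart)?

High: /i/ ~ /ɨ/ ~ /ɯ/
High-mid: /e/ ~ /ɘ/ ~ /ɤ/
Low-mid: /ɛ/ ~ /ɜ/ ~ /ʌ/
Low: only /ɑ/ (back); no central partner.
So /ɑ/ is the unpaired segment.

/ɑ/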